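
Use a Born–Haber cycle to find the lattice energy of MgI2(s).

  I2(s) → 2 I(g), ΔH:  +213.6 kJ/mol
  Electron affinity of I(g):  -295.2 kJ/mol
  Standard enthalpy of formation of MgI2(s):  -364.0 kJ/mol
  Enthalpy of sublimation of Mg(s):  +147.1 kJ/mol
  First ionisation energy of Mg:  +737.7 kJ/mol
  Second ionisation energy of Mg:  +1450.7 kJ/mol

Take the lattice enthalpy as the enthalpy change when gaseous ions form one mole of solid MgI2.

ΔHf° = 1·ΔHsub + 1·(ΣIE) + 1·D(I2) + 2·EA + U
-364.0 = 1·(+147.1) + 1·(+2188.4) + 1·(+213.6) + 2·(-295.2) + U
U = -364.0 − (+1958.7) = -2322.7 kJ/mol

U = -2322.7 kJ/mol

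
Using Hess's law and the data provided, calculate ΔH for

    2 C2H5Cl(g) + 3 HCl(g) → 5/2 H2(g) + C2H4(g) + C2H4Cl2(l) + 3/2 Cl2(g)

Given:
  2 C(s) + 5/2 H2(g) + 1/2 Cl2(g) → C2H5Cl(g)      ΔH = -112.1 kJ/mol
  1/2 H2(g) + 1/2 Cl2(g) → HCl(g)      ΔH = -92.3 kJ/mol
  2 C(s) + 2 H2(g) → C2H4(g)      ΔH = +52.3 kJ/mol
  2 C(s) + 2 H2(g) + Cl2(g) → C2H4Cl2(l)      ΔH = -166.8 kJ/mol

equation 1 reversed and × 2 (reverse to put C2H5Cl(g) on the reactant side; ×2 to match 2 C2H5Cl(g) in the target): (-2)·(-112.1) = +224.2 kJ/mol
equation 2 reversed and × 3 (reverse to put HCl(g) on the reactant side; ×3 to match 3 HCl(g) in the target): (-3)·(-92.3) = +276.9 kJ/mol
equation 3 as written (C2H4(g) already on the product side): +52.3 kJ/mol
equation 4 as written (C2H4Cl2(l) already on the product side): -166.8 kJ/mol
Combining the equations, ΔH = (-2)·(-112.1) + (-3)·(-92.3) + (1)·(+52.3) + (1)·(-166.8) = 386.6 kJ/mol

ΔH = 386.6 kJ/mol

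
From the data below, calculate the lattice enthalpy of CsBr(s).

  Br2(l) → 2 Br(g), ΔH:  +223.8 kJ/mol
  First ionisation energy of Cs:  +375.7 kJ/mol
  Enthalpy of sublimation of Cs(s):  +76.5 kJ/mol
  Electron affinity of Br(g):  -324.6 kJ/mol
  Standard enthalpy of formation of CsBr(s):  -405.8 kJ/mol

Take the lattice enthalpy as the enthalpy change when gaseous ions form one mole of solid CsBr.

U = -645.3 kJ/mol

ΔHf° = 1·ΔHsub + 1·(ΣIE) + 1/2·D(Br2) + 1·EA + U
-405.8 = 1·(+76.5) + 1·(+375.7) + 1/2·(+223.8) + 1·(-324.6) + U
U = -405.8 − (+239.5) = -645.3 kJ/mol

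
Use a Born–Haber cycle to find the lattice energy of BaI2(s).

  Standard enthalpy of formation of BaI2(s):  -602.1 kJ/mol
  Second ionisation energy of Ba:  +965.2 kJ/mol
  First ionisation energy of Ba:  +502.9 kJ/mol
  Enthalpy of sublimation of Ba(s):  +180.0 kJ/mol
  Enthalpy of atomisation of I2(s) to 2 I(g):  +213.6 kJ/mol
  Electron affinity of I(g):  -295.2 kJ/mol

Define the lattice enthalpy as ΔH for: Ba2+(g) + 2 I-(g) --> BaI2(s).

ΔHf° = 1·ΔHsub + 1·(ΣIE) + 1·D(I2) + 2·EA + U
-602.1 = 1·(+180.0) + 1·(+1468.1) + 1·(+213.6) + 2·(-295.2) + U
U = -602.1 − (+1271.3) = -1873.4 kJ/mol

U = -1873.4 kJ/mol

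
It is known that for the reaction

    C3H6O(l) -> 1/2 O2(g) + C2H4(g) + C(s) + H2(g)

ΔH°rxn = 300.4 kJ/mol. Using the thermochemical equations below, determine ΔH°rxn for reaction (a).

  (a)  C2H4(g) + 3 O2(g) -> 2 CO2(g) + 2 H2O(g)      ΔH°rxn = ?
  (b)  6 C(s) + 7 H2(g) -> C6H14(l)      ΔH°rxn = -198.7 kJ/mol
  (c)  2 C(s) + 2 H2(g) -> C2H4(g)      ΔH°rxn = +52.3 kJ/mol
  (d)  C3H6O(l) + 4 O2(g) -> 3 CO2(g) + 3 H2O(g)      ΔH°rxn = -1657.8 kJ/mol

ΔH°rxn = -1322.9 kJ/mol

(a) reversed and × 3/2: contributes −3/2·x
(b): not needed.
(c) reversed and × 1/2: (-1/2)·(+52.3) = -26.15 kJ/mol
(d) as written: -1657.8 kJ/mol
+300.4 = (-26.15) + (-1657.8) − 3/2·x
x = (+300.4 − (-1683.95)) / (-3/2) = -1322.9 kJ/mol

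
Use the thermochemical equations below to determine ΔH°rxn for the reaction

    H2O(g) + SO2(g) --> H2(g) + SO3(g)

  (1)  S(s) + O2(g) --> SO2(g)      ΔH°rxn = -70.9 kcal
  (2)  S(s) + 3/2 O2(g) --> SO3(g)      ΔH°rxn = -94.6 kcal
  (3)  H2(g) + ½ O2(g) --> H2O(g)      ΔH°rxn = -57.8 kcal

(1) reversed (SO2(g) must end up as a reactant): +70.9 kcal
(2) as written (SO3(g) already on the product side): -94.6 kcal
(3) reversed (H2O(g) must end up as a reactant): +57.8 kcal
Combining the equations, ΔH°rxn = (+70.9) + (-94.6) + (+57.8) = 34.1 kcal

ΔH°rxn = 34.1 kcal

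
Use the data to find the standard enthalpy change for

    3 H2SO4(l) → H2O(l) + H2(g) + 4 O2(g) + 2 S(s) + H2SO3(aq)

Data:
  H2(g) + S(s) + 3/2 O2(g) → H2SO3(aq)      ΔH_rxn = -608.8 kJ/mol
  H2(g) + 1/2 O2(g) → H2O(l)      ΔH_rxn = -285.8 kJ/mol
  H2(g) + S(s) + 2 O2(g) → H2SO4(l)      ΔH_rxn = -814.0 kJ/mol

equation 1 as written (H2SO3(aq) already on the product side): -608.8 kJ/mol
equation 2 as written (H2O(l) already on the product side): -285.8 kJ/mol
equation 3 reversed and × 3 (H2SO4(l) must end up as a reactant; scale by 3 for the 3 H2SO4(l)): (-3)·(-814.0) = +2442.0 kJ/mol
Combining the equations, ΔH_rxn = (1)·(-608.8) + (1)·(-285.8) + (-3)·(-814.0) = 1547.4 kJ/mol

ΔH_rxn = 1547.4 kJ/mol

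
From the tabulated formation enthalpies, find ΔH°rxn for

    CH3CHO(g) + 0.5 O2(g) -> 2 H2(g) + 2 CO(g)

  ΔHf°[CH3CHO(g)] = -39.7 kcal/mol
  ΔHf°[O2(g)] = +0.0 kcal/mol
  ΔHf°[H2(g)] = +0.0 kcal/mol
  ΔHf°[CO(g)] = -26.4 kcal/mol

Products: 2·(+0.0) + 2·(-26.4) = -52.8
Reactants: 1·(-39.7) + 1/2·(+0.0) = -39.7
ΔH°rxn = (-52.8) − (-39.7) = -13.1 kcal/mol

ΔH°rxn = -13.1 kcal/mol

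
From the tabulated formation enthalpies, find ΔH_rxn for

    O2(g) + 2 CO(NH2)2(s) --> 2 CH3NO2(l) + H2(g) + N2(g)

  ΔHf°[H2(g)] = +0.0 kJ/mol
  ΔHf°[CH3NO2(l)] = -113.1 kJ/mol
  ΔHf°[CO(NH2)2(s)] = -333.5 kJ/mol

ΔH_rxn = 440.8 kJ/mol

Products: 2·(-113.1) + 1·(+0.0) + 1·(+0.0) = -226.2
Reactants: 1·(+0.0) + 2·(-333.5) = -667.0
ΔH_rxn = (-226.2) − (-667.0) = 440.8 kJ/mol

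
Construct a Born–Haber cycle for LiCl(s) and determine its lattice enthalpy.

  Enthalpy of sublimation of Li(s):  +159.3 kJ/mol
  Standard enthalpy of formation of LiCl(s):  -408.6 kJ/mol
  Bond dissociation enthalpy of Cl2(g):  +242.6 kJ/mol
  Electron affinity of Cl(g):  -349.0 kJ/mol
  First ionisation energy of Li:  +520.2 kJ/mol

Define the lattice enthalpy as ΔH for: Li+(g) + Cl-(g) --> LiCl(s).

ΔHf° = 1·ΔHsub + 1·(ΣIE) + 1/2·D(Cl2) + 1·EA + U
-408.6 = 1·(+159.3) + 1·(+520.2) + 1/2·(+242.6) + 1·(-349.0) + U
U = -408.6 − (+451.8) = -860.4 kJ/mol

U = -860.4 kJ/mol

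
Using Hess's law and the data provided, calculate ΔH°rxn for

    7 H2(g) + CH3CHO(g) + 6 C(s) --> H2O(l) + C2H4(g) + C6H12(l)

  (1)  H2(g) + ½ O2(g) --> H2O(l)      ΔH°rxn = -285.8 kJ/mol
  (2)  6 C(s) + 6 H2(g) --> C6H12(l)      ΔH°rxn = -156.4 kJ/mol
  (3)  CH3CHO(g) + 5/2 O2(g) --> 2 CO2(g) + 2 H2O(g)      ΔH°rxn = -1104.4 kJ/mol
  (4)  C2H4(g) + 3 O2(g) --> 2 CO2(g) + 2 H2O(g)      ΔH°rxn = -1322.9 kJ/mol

(1) as written: -285.8 kJ/mol
(2) as written: -156.4 kJ/mol
(3) as written: -1104.4 kJ/mol
(4) reversed: +1322.9 kJ/mol
Since enthalpy is a state function, ΔH°rxn = (-285.8) + (-156.4) + (-1104.4) + (+1322.9) = -223.7 kJ/mol

ΔH°rxn = -223.7 kJ/mol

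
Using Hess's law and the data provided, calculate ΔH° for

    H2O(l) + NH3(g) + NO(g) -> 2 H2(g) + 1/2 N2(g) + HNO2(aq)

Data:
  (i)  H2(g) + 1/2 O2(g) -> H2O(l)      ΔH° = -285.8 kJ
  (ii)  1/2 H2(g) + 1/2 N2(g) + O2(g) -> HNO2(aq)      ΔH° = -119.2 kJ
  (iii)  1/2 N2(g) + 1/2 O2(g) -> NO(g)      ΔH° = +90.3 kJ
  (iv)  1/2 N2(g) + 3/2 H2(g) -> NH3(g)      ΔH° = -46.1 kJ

ΔH° = 122.4 kJ

(i) reversed: +285.8 kJ
(ii) as written: -119.2 kJ
(iii) reversed: -90.3 kJ
(iv) reversed: +46.1 kJ
ΔH° = (-1)·(-285.8) + (1)·(-119.2) + (-1)·(+90.3) + (-1)·(-46.1) = 122.4 kJ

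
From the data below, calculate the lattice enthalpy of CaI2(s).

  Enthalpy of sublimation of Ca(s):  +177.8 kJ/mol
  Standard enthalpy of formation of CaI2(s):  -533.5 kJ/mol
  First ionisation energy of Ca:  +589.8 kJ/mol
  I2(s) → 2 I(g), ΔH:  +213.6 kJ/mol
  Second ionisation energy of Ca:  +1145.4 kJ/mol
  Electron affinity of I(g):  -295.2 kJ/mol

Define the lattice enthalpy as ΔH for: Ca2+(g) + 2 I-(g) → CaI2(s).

ΔHf° = 1·ΔHsub + 1·(ΣIE) + 1·D(I2) + 2·EA + U
-533.5 = 1·(+177.8) + 1·(+1735.2) + 1·(+213.6) + 2·(-295.2) + U
U = -533.5 − (+1536.2) = -2069.7 kJ/mol

U = -2069.7 kJ/mol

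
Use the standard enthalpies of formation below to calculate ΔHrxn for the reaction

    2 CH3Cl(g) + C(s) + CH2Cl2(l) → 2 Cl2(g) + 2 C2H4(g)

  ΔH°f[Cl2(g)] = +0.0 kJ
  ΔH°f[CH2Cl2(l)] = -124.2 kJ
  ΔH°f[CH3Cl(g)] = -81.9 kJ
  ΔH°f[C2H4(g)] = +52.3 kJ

Products: 2·(+0.0) + 2·(+52.3) = +104.6
Reactants: 2·(-81.9) + 1·(+0.0) + 1·(-124.2) = -288.0
ΔHrxn = (+104.6) − (-288.0) = 392.6 kJ

ΔHrxn = 392.6 kJ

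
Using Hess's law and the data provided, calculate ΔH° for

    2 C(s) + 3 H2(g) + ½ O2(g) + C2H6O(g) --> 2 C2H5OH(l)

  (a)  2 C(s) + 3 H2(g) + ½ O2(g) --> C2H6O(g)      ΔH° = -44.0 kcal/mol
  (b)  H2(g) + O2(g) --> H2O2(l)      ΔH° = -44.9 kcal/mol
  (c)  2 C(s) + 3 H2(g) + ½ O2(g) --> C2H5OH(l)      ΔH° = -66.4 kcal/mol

ΔH° = -88.8 kcal/mol

(a) reversed: +44.0 kcal/mol
(b): not needed.
(c) × 2: (2)·(-66.4) = -132.8 kcal/mol
Summing the manipulated equations, ΔH° = (-1)·(-44.0) + (2)·(-66.4) = -88.8 kcal/mol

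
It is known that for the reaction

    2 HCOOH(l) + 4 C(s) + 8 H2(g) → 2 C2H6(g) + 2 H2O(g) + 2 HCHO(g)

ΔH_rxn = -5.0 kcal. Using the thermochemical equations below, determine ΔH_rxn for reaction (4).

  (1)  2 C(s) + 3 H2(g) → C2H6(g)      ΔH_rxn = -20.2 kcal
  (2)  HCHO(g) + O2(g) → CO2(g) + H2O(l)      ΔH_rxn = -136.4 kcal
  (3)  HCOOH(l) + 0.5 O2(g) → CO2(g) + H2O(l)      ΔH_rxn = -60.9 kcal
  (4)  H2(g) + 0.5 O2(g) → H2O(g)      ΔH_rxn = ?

(1) × 2: (2)·(-20.2) = -40.4 kcal
(2) reversed and × 2: (-2)·(-136.4) = +272.8 kcal
(3) × 2: (2)·(-60.9) = -121.8 kcal
(4) × 2: contributes 2·x
-5.0 = (-40.4) + (+272.8) + (-121.8) + 2·x
x = (-5.0 − (+110.6)) / (2) = -57.8 kcal

ΔH_rxn = -57.8 kcal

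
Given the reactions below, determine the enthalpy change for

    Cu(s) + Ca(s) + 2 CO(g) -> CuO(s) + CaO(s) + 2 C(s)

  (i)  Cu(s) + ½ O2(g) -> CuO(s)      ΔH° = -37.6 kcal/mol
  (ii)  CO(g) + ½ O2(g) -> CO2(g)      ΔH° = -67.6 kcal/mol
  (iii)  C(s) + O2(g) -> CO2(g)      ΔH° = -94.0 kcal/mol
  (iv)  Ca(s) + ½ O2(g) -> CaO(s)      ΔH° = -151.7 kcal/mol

ΔH° = -136.5 kcal/mol

(i) as written (CuO(s) already on the product side): -37.6 kcal/mol
(ii) × 2 (×2 to match 2 CO(g) in the target): (2)·(-67.6) = -135.2 kcal/mol
(iii) reversed and × 2 (reverse to put C(s) on the product side; ×2 to match 2 C(s) in the target): (-2)·(-94.0) = +188.0 kcal/mol
(iv) as written (CaO(s) already on the product side): -151.7 kcal/mol
Combining the equations, ΔH° = (-37.6) + (-135.2) + (+188.0) + (-151.7) = -136.5 kcal/mol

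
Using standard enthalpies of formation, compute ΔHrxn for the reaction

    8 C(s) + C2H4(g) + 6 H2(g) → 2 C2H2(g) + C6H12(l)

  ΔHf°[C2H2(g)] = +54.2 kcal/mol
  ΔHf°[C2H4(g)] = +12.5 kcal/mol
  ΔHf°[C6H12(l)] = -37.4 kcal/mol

ΔHrxn = 58.5 kcal/mol

Products: 2·(+54.2) + 1·(-37.4) = +71.0
Reactants: 8·(+0.0) + 1·(+12.5) + 6·(+0.0) = +12.5
ΔHrxn = (+71.0) − (+12.5) = 58.5 kcal/mol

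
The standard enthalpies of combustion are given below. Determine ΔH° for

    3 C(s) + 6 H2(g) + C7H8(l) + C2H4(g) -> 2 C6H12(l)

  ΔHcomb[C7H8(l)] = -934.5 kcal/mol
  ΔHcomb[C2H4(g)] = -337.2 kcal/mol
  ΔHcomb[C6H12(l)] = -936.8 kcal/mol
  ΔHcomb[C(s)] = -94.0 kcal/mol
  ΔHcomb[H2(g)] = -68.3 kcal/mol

ΔH° = -89.9 kcal/mol

Using ΔH = Σ nΔHc°(reactants) − Σ nΔHc°(products):
= [3·(-94.0) + 6·(-68.3) + 1·(-934.5) + 1·(-337.2)] − [2·(-936.8)]
= -89.9 kcal/mol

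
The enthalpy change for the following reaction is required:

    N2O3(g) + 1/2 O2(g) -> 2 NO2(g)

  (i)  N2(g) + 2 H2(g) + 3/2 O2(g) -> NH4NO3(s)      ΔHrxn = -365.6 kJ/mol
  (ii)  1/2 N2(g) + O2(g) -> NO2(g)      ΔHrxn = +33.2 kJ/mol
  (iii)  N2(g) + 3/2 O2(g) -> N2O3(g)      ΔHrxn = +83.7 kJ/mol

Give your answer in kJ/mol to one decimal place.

(i): not needed.
(ii) × 2: (2)·(+33.2) = +66.4 kJ/mol
(iii) reversed: -83.7 kJ/mol
Summing the manipulated equations, ΔHrxn = (+66.4) + (-83.7) = -17.3 kJ/mol

ΔHrxn = -17.3 kJ/mol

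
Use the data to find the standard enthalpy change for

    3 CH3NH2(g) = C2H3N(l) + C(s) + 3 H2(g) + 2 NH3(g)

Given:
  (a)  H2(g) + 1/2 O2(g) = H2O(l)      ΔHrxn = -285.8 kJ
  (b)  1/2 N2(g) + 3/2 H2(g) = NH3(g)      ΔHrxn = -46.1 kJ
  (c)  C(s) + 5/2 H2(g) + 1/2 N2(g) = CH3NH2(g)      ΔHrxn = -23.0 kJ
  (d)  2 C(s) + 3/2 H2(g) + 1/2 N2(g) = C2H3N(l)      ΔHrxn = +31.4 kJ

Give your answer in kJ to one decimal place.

ΔHrxn = 8.2 kJ

(a): not needed.
(b) × 2: (2)·(-46.1) = -92.2 kJ
(c) reversed and × 3: (-3)·(-23.0) = +69.0 kJ
(d) as written: +31.4 kJ
ΔHrxn = (2)·(-46.1) + (-3)·(-23.0) + (1)·(+31.4) = 8.2 kJ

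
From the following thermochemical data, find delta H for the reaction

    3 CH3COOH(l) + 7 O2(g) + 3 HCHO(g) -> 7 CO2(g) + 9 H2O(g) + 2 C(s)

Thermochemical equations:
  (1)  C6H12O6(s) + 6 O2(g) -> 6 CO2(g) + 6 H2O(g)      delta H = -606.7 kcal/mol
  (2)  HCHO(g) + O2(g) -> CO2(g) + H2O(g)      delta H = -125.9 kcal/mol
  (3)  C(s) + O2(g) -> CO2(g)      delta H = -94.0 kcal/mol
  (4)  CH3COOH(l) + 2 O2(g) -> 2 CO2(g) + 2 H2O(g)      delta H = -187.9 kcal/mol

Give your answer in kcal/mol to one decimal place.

(1): not needed.
(2) × 3: (3)·(-125.9) = -377.7 kcal/mol
(3) reversed and × 2: (-2)·(-94.0) = +188.0 kcal/mol
(4) × 3: (3)·(-187.9) = -563.7 kcal/mol
By Hess's law, delta H = (-377.7) + (+188.0) + (-563.7) = -753.4 kcal/mol

delta H = -753.4 kcal/mol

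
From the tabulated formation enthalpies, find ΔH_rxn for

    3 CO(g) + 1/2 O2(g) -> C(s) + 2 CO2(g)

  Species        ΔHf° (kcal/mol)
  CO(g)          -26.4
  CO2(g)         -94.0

Products: 1·(+0.0) + 2·(-94.0) = -188.0
Reactants: 3·(-26.4) + 1/2·(+0.0) = -79.2
ΔH_rxn = (-188.0) − (-79.2) = -108.8 kcal/mol

ΔH_rxn = -108.8 kcal/mol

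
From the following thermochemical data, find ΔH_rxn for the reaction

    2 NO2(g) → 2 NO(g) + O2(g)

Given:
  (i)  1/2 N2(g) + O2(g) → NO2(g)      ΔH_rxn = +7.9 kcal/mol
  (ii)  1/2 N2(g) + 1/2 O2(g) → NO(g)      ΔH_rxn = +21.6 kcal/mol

ΔH_rxn = 27.4 kcal/mol

(i) reversed and × 2 (reverse to put NO2(g) on the reactant side; ×2 to match 2 NO2(g) in the target): (-2)·(+7.9) = -15.8 kcal/mol
(ii) × 2 (×2 to match 2 NO(g) in the target): (2)·(+21.6) = +43.2 kcal/mol
ΔH_rxn = (-2)·(+7.9) + (2)·(+21.6) = 27.4 kcal/mol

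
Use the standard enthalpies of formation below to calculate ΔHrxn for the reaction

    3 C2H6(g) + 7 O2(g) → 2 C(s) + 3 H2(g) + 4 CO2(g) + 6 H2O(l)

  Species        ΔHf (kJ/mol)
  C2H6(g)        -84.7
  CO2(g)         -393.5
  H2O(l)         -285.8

ΔHrxn = -3034.7 kJ/mol

Products: 2·(+0.0) + 3·(+0.0) + 4·(-393.5) + 6·(-285.8) = -3288.8
Reactants: 3·(-84.7) + 7·(+0.0) = -254.1
ΔHrxn = (-3288.8) − (-254.1) = -3034.7 kJ/mol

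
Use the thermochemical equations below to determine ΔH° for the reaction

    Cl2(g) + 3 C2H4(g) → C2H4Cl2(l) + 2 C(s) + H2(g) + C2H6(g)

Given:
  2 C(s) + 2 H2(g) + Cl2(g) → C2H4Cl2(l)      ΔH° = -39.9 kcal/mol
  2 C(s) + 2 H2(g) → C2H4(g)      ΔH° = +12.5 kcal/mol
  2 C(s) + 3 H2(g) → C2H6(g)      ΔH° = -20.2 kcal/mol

equation 1 as written: -39.9 kcal/mol
equation 2 reversed and × 3: (-3)·(+12.5) = -37.5 kcal/mol
equation 3 as written: -20.2 kcal/mol
Summing the manipulated equations, ΔH° = (1)·(-39.9) + (-3)·(+12.5) + (1)·(-20.2) = -97.6 kcal/mol

ΔH° = -97.6 kcal/mol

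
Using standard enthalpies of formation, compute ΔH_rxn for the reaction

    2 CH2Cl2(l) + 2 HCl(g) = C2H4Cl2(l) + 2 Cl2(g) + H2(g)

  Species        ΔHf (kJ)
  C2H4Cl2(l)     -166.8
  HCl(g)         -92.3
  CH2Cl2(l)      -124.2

ΔH°rxn = Σ nΔHf°(products) − Σ nΔHf°(reactants).
Products: 1·(-166.8) + 2·(+0.0) + 1·(+0.0) = -166.8
Reactants: 2·(-124.2) + 2·(-92.3) = -433.0
ΔH_rxn = (-166.8) − (-433.0) = 266.2 kJ

ΔH_rxn = 266.2 kJ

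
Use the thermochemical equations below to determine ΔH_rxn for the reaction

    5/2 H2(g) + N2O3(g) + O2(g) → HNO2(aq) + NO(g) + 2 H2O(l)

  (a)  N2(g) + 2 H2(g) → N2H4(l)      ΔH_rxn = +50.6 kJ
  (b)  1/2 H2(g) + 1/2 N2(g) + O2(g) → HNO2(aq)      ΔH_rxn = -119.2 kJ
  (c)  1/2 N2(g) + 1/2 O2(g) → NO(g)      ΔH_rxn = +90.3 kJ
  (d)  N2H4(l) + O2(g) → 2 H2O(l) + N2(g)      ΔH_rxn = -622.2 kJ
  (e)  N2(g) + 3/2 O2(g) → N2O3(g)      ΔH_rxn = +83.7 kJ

ΔH_rxn = -684.2 kJ

(a) as written: +50.6 kJ
(b) as written (HNO2(aq) already on the product side): -119.2 kJ
(c) as written (NO(g) already on the product side): +90.3 kJ
(d) as written (H2O(l) already on the product side): -622.2 kJ
(e) reversed (N2O3(g) must end up as a reactant): -83.7 kJ
ΔH_rxn = (+50.6) + (-119.2) + (+90.3) + (-622.2) + (-83.7) = -684.2 kJ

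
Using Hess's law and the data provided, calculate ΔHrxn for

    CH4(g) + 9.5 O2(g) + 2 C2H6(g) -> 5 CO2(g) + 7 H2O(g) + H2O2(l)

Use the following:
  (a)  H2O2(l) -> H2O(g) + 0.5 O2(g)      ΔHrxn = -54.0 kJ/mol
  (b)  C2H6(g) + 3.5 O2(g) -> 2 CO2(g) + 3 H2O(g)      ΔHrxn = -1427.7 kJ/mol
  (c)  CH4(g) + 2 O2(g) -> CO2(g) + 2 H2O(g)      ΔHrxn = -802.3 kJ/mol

(a) reversed: +54.0 kJ/mol
(b) × 2: (2)·(-1427.7) = -2855.4 kJ/mol
(c) as written: -802.3 kJ/mol
Since enthalpy is a state function, ΔHrxn = (+54.0) + (-2855.4) + (-802.3) = -3603.7 kJ/mol

ΔHrxn = -3603.7 kJ/mol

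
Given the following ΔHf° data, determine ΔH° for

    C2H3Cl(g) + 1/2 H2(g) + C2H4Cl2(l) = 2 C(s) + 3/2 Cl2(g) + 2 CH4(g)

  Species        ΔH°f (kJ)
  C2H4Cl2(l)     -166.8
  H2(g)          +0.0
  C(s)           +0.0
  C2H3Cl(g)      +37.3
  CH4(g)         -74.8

ΔH°rxn = Σ nΔHf°(products) − Σ nΔHf°(reactants).
Products: 2·(+0.0) + 3/2·(+0.0) + 2·(-74.8) = -149.6
Reactants: 1·(+37.3) + 1/2·(+0.0) + 1·(-166.8) = -129.5
ΔH° = (-149.6) − (-129.5) = -20.1 kJ

ΔH° = -20.1 kJ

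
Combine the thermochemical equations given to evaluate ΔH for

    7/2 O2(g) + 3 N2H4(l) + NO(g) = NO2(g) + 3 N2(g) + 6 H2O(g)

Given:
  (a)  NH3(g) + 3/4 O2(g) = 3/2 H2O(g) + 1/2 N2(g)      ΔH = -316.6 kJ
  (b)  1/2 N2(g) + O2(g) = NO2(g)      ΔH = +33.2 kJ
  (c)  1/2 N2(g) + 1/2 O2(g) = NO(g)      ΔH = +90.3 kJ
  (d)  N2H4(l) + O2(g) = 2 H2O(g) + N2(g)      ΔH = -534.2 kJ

ΔH = -1659.7 kJ

(a): not needed.
(b) as written: +33.2 kJ
(c) reversed: -90.3 kJ
(d) × 3: (3)·(-534.2) = -1602.6 kJ
Combining the equations, ΔH = (+33.2) + (-90.3) + (-1602.6) = -1659.7 kJ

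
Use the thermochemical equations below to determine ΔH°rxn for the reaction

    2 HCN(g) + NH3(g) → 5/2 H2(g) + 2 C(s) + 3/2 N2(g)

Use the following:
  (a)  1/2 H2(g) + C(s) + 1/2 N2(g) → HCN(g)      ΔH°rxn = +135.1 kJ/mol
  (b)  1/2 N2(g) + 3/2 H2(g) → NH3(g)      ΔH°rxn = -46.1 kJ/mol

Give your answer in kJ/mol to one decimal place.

ΔH°rxn = -224.1 kJ/mol

(a) reversed and × 2: (-2)·(+135.1) = -270.2 kJ/mol
(b) reversed: +46.1 kJ/mol
ΔH°rxn = (-2)·(+135.1) + (-1)·(-46.1) = -224.1 kJ/mol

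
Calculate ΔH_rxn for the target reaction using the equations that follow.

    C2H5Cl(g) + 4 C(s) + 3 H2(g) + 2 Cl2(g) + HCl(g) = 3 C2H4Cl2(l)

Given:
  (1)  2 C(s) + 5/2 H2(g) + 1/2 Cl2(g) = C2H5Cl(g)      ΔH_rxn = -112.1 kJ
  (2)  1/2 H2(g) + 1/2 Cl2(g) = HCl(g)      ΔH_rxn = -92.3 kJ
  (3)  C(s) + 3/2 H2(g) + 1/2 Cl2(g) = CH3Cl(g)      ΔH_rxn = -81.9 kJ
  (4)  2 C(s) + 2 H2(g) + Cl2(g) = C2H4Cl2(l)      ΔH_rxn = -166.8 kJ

(1) reversed: +112.1 kJ
(2) reversed: +92.3 kJ
(3): not needed.
(4) × 3: (3)·(-166.8) = -500.4 kJ
Since enthalpy is a state function, ΔH_rxn = (-1)·(-112.1) + (-1)·(-92.3) + (3)·(-166.8) = -296.0 kJ

ΔH_rxn = -296.0 kJ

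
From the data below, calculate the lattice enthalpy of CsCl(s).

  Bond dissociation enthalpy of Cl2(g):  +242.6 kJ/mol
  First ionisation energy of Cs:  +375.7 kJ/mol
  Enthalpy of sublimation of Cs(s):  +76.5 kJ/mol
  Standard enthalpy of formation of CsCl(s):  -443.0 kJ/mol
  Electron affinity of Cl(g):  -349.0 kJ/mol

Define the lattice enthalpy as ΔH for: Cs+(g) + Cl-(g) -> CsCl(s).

U = -667.5 kJ/mol

ΔHf° = 1·ΔHsub + 1·(ΣIE) + 1/2·D(Cl2) + 1·EA + U
-443.0 = 1·(+76.5) + 1·(+375.7) + 1/2·(+242.6) + 1·(-349.0) + U
U = -443.0 − (+224.5) = -667.5 kJ/mol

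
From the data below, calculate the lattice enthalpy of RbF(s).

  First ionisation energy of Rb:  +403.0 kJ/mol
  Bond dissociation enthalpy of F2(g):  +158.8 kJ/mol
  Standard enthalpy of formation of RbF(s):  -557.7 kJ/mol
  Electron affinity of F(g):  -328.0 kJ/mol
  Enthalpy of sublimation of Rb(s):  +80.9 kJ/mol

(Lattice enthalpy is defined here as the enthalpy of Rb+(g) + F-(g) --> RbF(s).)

ΔHf° = 1·ΔHsub + 1·(ΣIE) + 1/2·D(F2) + 1·EA + U
-557.7 = 1·(+80.9) + 1·(+403.0) + 1/2·(+158.8) + 1·(-328.0) + U
U = -557.7 − (+235.3) = -793.0 kJ/mol

U = -793.0 kJ/mol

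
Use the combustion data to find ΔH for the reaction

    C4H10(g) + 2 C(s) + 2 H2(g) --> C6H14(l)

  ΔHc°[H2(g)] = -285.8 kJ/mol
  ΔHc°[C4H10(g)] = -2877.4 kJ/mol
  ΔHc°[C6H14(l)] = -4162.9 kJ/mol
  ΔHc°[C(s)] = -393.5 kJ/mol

Using ΔH = Σ nΔHc°(reactants) − Σ nΔHc°(products):
= [1·(-2877.4) + 2·(-393.5) + 2·(-285.8)] − [1·(-4162.9)]
= -73.1 kJ/mol

ΔH = -73.1 kJ/mol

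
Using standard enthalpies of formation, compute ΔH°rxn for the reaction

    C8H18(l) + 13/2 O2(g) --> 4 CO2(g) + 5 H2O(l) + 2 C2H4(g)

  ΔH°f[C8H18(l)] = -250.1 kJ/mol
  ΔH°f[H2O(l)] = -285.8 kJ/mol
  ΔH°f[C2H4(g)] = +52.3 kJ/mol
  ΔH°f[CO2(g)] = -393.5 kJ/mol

ΔH°rxn = -2648.3 kJ/mol

Products: 4·(-393.5) + 5·(-285.8) + 2·(+52.3) = -2898.4
Reactants: 1·(-250.1) + 13/2·(+0.0) = -250.1
ΔH°rxn = (-2898.4) − (-250.1) = -2648.3 kJ/mol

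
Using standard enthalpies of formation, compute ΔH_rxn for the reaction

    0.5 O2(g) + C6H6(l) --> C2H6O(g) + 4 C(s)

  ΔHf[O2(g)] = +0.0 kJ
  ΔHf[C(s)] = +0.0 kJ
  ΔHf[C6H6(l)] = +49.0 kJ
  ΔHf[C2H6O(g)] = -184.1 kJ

Products: 1·(-184.1) + 4·(+0.0) = -184.1
Reactants: 1/2·(+0.0) + 1·(+49.0) = +49.0
ΔH_rxn = (-184.1) − (+49.0) = -233.1 kJ

ΔH_rxn = -233.1 kJ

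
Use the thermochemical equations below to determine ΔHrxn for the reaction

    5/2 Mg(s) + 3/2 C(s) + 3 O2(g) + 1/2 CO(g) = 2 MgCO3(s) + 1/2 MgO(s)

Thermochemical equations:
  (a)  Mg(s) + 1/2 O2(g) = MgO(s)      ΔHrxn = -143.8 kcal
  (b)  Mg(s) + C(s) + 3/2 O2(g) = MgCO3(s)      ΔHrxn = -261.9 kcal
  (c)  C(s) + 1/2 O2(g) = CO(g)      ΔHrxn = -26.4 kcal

ΔHrxn = -582.5 kcal

(a) × 1/2 (scale by 1/2 for the 1/2 MgO(s)): (1/2)·(-143.8) = -71.9 kcal
(b) × 2 (×2 to match 2 MgCO3(s) in the target): (2)·(-261.9) = -523.8 kcal
(c) reversed and × 1/2 (CO(g) must end up as a reactant; scale by 1/2 for the 1/2 CO(g)): (-1/2)·(-26.4) = +13.2 kcal
ΔHrxn = (1/2)·(-143.8) + (2)·(-261.9) + (-1/2)·(-26.4) = -582.5 kcal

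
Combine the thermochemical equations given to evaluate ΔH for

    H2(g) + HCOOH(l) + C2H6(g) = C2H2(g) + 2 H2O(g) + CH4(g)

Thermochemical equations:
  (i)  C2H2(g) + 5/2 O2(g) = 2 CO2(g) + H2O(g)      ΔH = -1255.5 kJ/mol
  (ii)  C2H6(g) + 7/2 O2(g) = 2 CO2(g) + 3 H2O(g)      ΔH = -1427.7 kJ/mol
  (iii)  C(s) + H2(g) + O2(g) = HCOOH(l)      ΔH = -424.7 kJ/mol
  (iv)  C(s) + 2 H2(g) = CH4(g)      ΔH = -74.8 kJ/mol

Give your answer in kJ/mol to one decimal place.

ΔH = 177.7 kJ/mol

(i) reversed: +1255.5 kJ/mol
(ii) as written: -1427.7 kJ/mol
(iii) reversed: +424.7 kJ/mol
(iv) as written: -74.8 kJ/mol
Since enthalpy is a state function, ΔH = (-1)·(-1255.5) + (1)·(-1427.7) + (-1)·(-424.7) + (1)·(-74.8) = 177.7 kJ/mol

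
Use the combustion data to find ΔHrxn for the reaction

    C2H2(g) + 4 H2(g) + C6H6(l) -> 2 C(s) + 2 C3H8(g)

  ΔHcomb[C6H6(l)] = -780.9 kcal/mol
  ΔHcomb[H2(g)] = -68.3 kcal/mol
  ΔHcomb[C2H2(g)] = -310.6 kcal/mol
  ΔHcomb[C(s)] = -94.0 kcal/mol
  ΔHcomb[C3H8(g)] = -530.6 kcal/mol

ΔHrxn = -115.5 kcal/mol

Using ΔH = Σ nΔHc°(reactants) − Σ nΔHc°(products):
= [1·(-310.6) + 4·(-68.3) + 1·(-780.9)] − [2·(-94.0) + 2·(-530.6)]
= -115.5 kcal/mol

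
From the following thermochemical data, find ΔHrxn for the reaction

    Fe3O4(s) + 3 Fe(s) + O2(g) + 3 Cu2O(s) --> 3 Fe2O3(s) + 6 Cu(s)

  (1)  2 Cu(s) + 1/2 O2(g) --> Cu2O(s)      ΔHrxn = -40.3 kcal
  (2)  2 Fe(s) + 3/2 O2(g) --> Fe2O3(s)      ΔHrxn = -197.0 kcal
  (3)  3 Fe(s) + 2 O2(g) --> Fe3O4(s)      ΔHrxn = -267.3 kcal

(1) reversed and × 3: (-3)·(-40.3) = +120.9 kcal
(2) × 3: (3)·(-197.0) = -591.0 kcal
(3) reversed: +267.3 kcal
ΔHrxn = (+120.9) + (-591.0) + (+267.3) = -202.8 kcal

ΔHrxn = -202.8 kcal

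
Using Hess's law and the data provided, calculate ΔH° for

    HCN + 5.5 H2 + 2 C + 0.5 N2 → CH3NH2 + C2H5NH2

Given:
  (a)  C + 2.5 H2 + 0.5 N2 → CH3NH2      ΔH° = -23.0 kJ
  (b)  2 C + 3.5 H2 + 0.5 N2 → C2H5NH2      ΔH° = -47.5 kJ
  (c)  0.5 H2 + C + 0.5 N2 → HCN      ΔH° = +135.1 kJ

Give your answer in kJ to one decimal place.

ΔH° = -205.6 kJ

(a) as written: -23.0 kJ
(b) as written: -47.5 kJ
(c) reversed: -135.1 kJ
ΔH° = (-23.0) + (-47.5) + (-135.1) = -205.6 kJ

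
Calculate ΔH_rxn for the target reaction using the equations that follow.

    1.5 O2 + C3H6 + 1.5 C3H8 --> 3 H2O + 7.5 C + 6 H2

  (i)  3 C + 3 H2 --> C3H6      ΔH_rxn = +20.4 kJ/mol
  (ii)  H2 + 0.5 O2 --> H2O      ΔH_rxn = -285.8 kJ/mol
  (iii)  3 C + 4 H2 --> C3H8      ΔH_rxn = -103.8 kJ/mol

(i) reversed (reverse to put C3H6 on the reactant side): -20.4 kJ/mol
(ii) × 3 (×3 to match 3 H2O in the target): (3)·(-285.8) = -857.4 kJ/mol
(iii) reversed and × 3/2 (reverse to put C3H8 on the reactant side; ×3/2 to match 3/2 C3H8 in the target): (-3/2)·(-103.8) = +155.7 kJ/mol
ΔH_rxn = (-20.4) + (-857.4) + (+155.7) = -722.1 kJ/mol

ΔH_rxn = -722.1 kJ/mol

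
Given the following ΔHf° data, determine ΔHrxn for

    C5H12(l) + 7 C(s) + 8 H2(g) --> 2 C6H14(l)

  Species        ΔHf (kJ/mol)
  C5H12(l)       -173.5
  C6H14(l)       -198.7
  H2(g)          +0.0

Products: 2·(-198.7) = -397.4
Reactants: 1·(-173.5) + 7·(+0.0) + 8·(+0.0) = -173.5
ΔHrxn = (-397.4) − (-173.5) = -223.9 kJ/mol

ΔHrxn = -223.9 kJ/mol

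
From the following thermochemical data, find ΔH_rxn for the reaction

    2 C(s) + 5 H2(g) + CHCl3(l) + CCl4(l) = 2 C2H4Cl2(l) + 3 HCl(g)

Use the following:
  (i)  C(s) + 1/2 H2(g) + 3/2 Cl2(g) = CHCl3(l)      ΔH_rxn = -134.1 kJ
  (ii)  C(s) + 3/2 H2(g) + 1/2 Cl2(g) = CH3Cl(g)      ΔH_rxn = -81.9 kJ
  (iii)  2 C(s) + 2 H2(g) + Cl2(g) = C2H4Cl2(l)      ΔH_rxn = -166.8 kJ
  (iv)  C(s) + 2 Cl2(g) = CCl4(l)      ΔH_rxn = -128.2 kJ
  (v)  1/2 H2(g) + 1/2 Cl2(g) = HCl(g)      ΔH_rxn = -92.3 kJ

ΔH_rxn = -348.2 kJ

(i) reversed: +134.1 kJ
(ii): not needed.
(iii) × 2: (2)·(-166.8) = -333.6 kJ
(iv) reversed: +128.2 kJ
(v) × 3: (3)·(-92.3) = -276.9 kJ
By Hess's law, ΔH_rxn = (+134.1) + (-333.6) + (+128.2) + (-276.9) = -348.2 kJ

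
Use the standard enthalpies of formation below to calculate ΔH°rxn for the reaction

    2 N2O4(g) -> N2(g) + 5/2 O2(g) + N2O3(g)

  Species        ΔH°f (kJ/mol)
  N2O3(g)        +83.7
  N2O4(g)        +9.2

Products: 1·(+0.0) + 5/2·(+0.0) + 1·(+83.7) = +83.7
Reactants: 2·(+9.2) = +18.4
ΔH°rxn = (+83.7) − (+18.4) = 65.3 kJ/mol

ΔH°rxn = 65.3 kJ/mol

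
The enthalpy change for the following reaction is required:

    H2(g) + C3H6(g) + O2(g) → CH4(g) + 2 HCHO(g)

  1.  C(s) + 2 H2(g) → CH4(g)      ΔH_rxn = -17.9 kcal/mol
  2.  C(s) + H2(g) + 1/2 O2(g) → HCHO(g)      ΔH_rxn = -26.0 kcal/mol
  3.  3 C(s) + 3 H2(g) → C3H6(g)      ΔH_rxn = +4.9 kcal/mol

ΔH_rxn = -74.8 kcal/mol

eq. 1 as written (CH4(g) already on the product side): -17.9 kcal/mol
eq. 2 × 2 (×2 to match 2 HCHO(g) in the target): (2)·(-26.0) = -52.0 kcal/mol
eq. 3 reversed (C3H6(g) must end up as a reactant): -4.9 kcal/mol
Combining the equations, ΔH_rxn = (1)·(-17.9) + (2)·(-26.0) + (-1)·(+4.9) = -74.8 kcal/mol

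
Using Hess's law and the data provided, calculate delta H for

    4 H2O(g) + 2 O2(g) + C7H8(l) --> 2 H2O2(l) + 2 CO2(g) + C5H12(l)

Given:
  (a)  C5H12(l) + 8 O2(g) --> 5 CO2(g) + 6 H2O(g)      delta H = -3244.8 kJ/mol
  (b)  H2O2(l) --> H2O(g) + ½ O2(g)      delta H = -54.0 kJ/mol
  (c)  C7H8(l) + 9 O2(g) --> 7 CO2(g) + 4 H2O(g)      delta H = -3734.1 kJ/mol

delta H = -381.3 kJ/mol

(a) reversed (C5H12(l) must end up as a product): +3244.8 kJ/mol
(b) reversed and × 2 (H2O2(l) must end up as a product; ×2 to match 2 H2O2(l) in the target): (-2)·(-54.0) = +108.0 kJ/mol
(c) as written (C7H8(l) already on the reactant side): -3734.1 kJ/mol
Since enthalpy is a state function, delta H = (+3244.8) + (+108.0) + (-3734.1) = -381.3 kJ/mol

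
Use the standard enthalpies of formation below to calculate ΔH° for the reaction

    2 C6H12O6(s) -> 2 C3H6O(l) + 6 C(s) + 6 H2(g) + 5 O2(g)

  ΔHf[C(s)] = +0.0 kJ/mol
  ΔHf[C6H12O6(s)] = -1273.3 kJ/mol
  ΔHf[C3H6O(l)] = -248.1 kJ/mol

Products: 2·(-248.1) + 6·(+0.0) + 6·(+0.0) + 5·(+0.0) = -496.2
Reactants: 2·(-1273.3) = -2546.6
ΔH° = (-496.2) − (-2546.6) = 2050.4 kJ/mol

ΔH° = 2050.4 kJ/mol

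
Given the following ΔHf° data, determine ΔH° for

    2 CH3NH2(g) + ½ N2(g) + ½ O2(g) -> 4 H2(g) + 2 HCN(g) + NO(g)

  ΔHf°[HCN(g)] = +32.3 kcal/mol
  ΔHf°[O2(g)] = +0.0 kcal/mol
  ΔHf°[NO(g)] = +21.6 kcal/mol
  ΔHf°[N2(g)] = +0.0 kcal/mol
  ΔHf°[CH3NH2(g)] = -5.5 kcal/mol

ΔH° = 97.2 kcal/mol

ΔH°rxn = Σ nΔHf°(products) − Σ nΔHf°(reactants).
Products: 4·(+0.0) + 2·(+32.3) + 1·(+21.6) = +86.2
Reactants: 2·(-5.5) + 1/2·(+0.0) + 1/2·(+0.0) = -11.0
ΔH° = (+86.2) − (-11.0) = 97.2 kcal/mol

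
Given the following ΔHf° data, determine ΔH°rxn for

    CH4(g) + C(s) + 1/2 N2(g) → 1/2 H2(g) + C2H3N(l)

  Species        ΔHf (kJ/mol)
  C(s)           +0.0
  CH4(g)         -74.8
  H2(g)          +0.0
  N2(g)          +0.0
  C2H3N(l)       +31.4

ΔH°rxn = Σ nΔHf°(products) − Σ nΔHf°(reactants).
Products: 1/2·(+0.0) + 1·(+31.4) = +31.4
Reactants: 1·(-74.8) + 1·(+0.0) + 1/2·(+0.0) = -74.8
ΔH°rxn = (+31.4) − (-74.8) = 106.2 kJ/mol

ΔH°rxn = 106.2 kJ/mol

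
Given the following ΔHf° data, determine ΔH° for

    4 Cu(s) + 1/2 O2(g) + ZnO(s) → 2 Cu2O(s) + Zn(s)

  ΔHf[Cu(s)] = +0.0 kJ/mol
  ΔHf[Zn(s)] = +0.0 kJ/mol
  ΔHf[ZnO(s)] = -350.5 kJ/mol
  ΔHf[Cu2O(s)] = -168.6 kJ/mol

ΔH° = 13.3 kJ/mol

Products: 2·(-168.6) + 1·(+0.0) = -337.2
Reactants: 4·(+0.0) + 1/2·(+0.0) + 1·(-350.5) = -350.5
ΔH° = (-337.2) − (-350.5) = 13.3 kJ/mol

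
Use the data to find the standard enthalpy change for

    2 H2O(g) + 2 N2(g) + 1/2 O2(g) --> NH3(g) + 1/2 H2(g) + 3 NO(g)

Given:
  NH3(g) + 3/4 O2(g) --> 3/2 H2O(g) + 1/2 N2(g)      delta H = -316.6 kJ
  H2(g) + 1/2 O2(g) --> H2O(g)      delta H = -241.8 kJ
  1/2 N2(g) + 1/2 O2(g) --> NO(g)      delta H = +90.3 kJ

delta H = 708.4 kJ

equation 1 reversed: +316.6 kJ
equation 2 reversed and × 1/2: (-1/2)·(-241.8) = +120.9 kJ
equation 3 × 3: (3)·(+90.3) = +270.9 kJ
By Hess's law, delta H = (-1)·(-316.6) + (-1/2)·(-241.8) + (3)·(+90.3) = 708.4 kJ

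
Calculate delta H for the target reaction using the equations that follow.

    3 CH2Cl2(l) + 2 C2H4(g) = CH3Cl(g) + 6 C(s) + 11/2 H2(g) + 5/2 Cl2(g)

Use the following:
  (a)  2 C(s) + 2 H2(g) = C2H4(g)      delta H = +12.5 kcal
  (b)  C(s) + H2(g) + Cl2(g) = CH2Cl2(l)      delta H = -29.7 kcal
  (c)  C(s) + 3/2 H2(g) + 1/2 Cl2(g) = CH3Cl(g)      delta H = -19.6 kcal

(a) reversed and × 2 (reverse to put C2H4(g) on the reactant side; ×2 to match 2 C2H4(g) in the target): (-2)·(+12.5) = -25.0 kcal
(b) reversed and × 3 (CH2Cl2(l) must end up as a reactant; ×3 to match 3 CH2Cl2(l) in the target): (-3)·(-29.7) = +89.1 kcal
(c) as written (CH3Cl(g) already on the product side): -19.6 kcal
Summing the manipulated equations, delta H = (-2)·(+12.5) + (-3)·(-29.7) + (1)·(-19.6) = 44.5 kcal

delta H = 44.5 kcal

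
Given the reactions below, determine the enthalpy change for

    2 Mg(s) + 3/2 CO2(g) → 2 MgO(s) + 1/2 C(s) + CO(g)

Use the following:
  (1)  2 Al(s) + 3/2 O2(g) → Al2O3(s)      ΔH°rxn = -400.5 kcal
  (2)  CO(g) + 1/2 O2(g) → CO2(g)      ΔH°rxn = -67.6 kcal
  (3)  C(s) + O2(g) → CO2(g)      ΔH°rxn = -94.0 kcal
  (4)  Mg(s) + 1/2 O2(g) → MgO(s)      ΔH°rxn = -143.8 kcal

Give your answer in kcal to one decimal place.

ΔH°rxn = -173.0 kcal

(1): not needed (Al(s) appears nowhere else).
(2) reversed (CO(g) must end up as a product): +67.6 kcal
(3) reversed and × 1/2 (reverse to put C(s) on the product side; ×1/2 to match 1/2 C(s) in the target): (-1/2)·(-94.0) = +47.0 kcal
(4) × 2 (scale by 2 for the 2 MgO(s)): (2)·(-143.8) = -287.6 kcal
ΔH°rxn = (-1)·(-67.6) + (-1/2)·(-94.0) + (2)·(-143.8) = -173.0 kcal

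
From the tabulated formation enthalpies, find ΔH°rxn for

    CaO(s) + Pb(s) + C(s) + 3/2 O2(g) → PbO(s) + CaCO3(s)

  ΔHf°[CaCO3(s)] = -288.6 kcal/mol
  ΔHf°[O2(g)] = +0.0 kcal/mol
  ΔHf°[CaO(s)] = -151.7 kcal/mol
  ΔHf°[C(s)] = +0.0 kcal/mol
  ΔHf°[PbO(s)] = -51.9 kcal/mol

Products: 1·(-51.9) + 1·(-288.6) = -340.5
Reactants: 1·(-151.7) + 1·(+0.0) + 1·(+0.0) + 3/2·(+0.0) = -151.7
ΔH°rxn = (-340.5) − (-151.7) = -188.8 kcal/mol

ΔH°rxn = -188.8 kcal/mol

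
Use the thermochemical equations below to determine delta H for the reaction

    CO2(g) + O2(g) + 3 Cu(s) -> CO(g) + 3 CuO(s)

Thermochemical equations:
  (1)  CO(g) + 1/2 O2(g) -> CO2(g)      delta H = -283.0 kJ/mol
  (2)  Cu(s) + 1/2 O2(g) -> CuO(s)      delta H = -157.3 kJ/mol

delta H = -188.9 kJ/mol

(1) reversed (CO(g) must end up as a product): +283.0 kJ/mol
(2) × 3 (scale by 3 for the 3 CuO(s)): (3)·(-157.3) = -471.9 kJ/mol
Since enthalpy is a state function, delta H = (-1)·(-283.0) + (3)·(-157.3) = -188.9 kJ/mol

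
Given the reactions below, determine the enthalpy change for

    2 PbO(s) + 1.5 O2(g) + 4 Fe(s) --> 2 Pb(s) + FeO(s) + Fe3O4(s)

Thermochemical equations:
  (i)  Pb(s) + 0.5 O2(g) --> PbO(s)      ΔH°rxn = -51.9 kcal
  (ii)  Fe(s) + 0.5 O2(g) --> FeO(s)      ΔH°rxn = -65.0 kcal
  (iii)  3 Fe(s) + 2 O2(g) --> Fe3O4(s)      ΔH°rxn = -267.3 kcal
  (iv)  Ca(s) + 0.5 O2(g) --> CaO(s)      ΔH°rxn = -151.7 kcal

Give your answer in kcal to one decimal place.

ΔH°rxn = -228.5 kcal

(i) reversed and × 2: (-2)·(-51.9) = +103.8 kcal
(ii) as written: -65.0 kcal
(iii) as written: -267.3 kcal
(iv): not needed.
ΔH°rxn = (+103.8) + (-65.0) + (-267.3) = -228.5 kcal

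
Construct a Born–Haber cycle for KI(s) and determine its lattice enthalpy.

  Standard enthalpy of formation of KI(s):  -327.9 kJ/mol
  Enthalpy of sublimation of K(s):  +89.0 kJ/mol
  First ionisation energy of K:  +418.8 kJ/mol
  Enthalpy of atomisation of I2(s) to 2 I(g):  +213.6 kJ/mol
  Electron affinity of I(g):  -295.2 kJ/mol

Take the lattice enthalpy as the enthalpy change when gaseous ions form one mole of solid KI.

U = -647.3 kJ/mol

ΔHf° = 1·ΔHsub + 1·(ΣIE) + 1/2·D(I2) + 1·EA + U
-327.9 = 1·(+89.0) + 1·(+418.8) + 1/2·(+213.6) + 1·(-295.2) + U
U = -327.9 − (+319.4) = -647.3 kJ/mol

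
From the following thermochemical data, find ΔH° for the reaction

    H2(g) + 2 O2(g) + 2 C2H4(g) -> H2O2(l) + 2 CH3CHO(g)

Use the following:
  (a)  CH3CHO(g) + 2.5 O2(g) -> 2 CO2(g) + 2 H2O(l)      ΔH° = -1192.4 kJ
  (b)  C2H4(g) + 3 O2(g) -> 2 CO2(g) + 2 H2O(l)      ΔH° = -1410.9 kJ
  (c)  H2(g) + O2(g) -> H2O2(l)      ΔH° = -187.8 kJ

(a) reversed and × 2: (-2)·(-1192.4) = +2384.8 kJ
(b) × 2: (2)·(-1410.9) = -2821.8 kJ
(c) as written: -187.8 kJ
By Hess's law, ΔH° = (-2)·(-1192.4) + (2)·(-1410.9) + (1)·(-187.8) = -624.8 kJ

ΔH° = -624.8 kJ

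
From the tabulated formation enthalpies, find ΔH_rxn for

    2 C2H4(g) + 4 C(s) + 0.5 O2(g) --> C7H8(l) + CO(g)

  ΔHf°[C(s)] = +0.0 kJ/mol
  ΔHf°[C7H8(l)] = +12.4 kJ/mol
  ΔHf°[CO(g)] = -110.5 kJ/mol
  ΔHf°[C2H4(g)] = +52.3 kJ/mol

ΔH_rxn = -202.7 kJ/mol

Products: 1·(+12.4) + 1·(-110.5) = -98.1
Reactants: 2·(+52.3) + 4·(+0.0) + 1/2·(+0.0) = +104.6
ΔH_rxn = (-98.1) − (+104.6) = -202.7 kJ/mol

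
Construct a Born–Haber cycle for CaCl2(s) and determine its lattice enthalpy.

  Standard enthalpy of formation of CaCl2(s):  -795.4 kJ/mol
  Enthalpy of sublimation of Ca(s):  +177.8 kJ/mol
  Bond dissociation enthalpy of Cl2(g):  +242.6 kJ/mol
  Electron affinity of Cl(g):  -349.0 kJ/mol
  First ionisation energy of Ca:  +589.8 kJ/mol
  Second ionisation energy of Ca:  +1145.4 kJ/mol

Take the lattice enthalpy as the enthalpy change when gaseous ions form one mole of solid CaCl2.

ΔHf° = 1·ΔHsub + 1·(ΣIE) + 1·D(Cl2) + 2·EA + U
-795.4 = 1·(+177.8) + 1·(+1735.2) + 1·(+242.6) + 2·(-349.0) + U
U = -795.4 − (+1457.6) = -2253.0 kJ/mol

U = -2253.0 kJ/mol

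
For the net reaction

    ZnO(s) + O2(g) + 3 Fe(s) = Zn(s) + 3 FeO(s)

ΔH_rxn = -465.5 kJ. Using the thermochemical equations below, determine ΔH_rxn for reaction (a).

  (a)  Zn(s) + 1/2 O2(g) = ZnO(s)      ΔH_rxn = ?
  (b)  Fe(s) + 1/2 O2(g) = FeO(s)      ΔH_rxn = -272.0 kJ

(a) reversed (reverse to put ZnO(s) on the reactant side): contributes −x
(b) × 3 (×3 to match 3 FeO(s) in the target): (3)·(-272.0) = -816.0 kJ
-465.5 = (-816.0) − x
x = (-465.5 − (-816.0)) / (-1) = -350.5 kJ

ΔH_rxn = -350.5 kJ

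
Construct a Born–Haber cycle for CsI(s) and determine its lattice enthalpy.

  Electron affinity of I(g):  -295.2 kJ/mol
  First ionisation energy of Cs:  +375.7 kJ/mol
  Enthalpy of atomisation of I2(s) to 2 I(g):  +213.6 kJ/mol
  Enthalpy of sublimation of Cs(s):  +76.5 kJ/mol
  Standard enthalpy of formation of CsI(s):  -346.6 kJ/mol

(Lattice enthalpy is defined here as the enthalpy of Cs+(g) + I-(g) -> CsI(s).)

ΔHf° = 1·ΔHsub + 1·(ΣIE) + 1/2·D(I2) + 1·EA + U
-346.6 = 1·(+76.5) + 1·(+375.7) + 1/2·(+213.6) + 1·(-295.2) + U
U = -346.6 − (+263.8) = -610.4 kJ/mol

U = -610.4 kJ/mol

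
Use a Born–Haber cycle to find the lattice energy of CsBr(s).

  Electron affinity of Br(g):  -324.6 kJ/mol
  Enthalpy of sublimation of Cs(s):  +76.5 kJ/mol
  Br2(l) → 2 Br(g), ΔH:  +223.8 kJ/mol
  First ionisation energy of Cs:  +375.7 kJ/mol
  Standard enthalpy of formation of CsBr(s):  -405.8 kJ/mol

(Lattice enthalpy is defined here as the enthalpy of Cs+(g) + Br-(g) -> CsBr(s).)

U = -645.3 kJ/mol

ΔHf° = 1·ΔHsub + 1·(ΣIE) + 1/2·D(Br2) + 1·EA + U
-405.8 = 1·(+76.5) + 1·(+375.7) + 1/2·(+223.8) + 1·(-324.6) + U
U = -405.8 − (+239.5) = -645.3 kJ/mol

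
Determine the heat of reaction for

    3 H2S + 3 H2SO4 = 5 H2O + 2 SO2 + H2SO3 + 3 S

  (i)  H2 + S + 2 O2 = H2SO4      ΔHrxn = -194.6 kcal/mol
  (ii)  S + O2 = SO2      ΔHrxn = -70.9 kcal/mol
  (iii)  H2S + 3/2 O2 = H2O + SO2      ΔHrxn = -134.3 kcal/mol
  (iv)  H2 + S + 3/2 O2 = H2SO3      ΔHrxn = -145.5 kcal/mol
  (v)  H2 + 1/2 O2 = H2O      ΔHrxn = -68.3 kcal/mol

(i) reversed and × 3: (-3)·(-194.6) = +583.8 kcal/mol
(ii) reversed: +70.9 kcal/mol
(iii) × 3: (3)·(-134.3) = -402.9 kcal/mol
(iv) as written: -145.5 kcal/mol
(v) × 2: (2)·(-68.3) = -136.6 kcal/mol
ΔHrxn = (-3)·(-194.6) + (-1)·(-70.9) + (3)·(-134.3) + (1)·(-145.5) + (2)·(-68.3) = -30.3 kcal/mol

ΔHrxn = -30.3 kcal/mol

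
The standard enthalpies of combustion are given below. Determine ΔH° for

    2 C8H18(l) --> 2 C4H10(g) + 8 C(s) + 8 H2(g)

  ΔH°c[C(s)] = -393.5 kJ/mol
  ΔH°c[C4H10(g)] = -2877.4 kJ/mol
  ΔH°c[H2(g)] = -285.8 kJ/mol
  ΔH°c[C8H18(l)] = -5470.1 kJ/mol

ΔH° = 249.0 kJ/mol

Using ΔH = Σ nΔHc°(reactants) − Σ nΔHc°(products):
= [2·(-5470.1)] − [2·(-2877.4) + 8·(-393.5) + 8·(-285.8)]
= 249.0 kJ/mol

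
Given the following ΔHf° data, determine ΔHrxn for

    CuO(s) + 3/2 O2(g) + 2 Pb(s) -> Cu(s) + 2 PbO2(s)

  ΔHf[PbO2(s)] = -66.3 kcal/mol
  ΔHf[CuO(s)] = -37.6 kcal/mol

ΔHrxn = -95.0 kcal/mol

ΔH°rxn = Σ nΔHf°(products) − Σ nΔHf°(reactants).
Products: 1·(+0.0) + 2·(-66.3) = -132.6
Reactants: 1·(-37.6) + 3/2·(+0.0) + 2·(+0.0) = -37.6
ΔHrxn = (-132.6) − (-37.6) = -95.0 kcal/mol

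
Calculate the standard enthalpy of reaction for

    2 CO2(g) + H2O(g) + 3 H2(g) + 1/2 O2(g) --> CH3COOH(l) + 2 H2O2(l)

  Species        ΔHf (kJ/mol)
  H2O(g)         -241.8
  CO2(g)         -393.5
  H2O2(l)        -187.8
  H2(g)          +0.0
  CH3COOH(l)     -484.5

ΔH°rxn = 168.7 kJ/mol

Products: 1·(-484.5) + 2·(-187.8) = -860.1
Reactants: 2·(-393.5) + 1·(-241.8) + 3·(+0.0) + 1/2·(+0.0) = -1028.8
ΔH°rxn = (-860.1) − (-1028.8) = 168.7 kJ/mol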